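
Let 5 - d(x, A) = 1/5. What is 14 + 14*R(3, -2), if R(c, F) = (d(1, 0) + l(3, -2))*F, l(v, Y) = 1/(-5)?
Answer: -574/5 ≈ -114.80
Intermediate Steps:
l(v, Y) = -⅕
d(x, A) = 24/5 (d(x, A) = 5 - 1/5 = 5 - 1*⅕ = 5 - ⅕ = 24/5)
R(c, F) = 23*F/5 (R(c, F) = (24/5 - ⅕)*F = 23*F/5)
14 + 14*R(3, -2) = 14 + 14*((23/5)*(-2)) = 14 + 14*(-46/5) = 14 - 644/5 = -574/5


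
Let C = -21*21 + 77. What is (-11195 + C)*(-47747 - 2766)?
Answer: 583879767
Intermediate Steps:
C = -364 (C = -441 + 77 = -364)
(-11195 + C)*(-47747 - 2766) = (-11195 - 364)*(-47747 - 2766) = -11559*(-50513) = 583879767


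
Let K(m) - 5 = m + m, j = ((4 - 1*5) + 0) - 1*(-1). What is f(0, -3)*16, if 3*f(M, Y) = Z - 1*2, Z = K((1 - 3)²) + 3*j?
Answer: 176/3 ≈ 58.667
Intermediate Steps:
j = 0 (j = ((4 - 5) + 0) + 1 = (-1 + 0) + 1 = -1 + 1 = 0)
K(m) = 5 + 2*m (K(m) = 5 + (m + m) = 5 + 2*m)
Z = 13 (Z = (5 + 2*(1 - 3)²) + 3*0 = (5 + 2*(-2)²) + 0 = (5 + 2*4) + 0 = (5 + 8) + 0 = 13 + 0 = 13)
f(M, Y) = 11/3 (f(M, Y) = (13 - 1*2)/3 = (13 - 2)/3 = (⅓)*11 = 11/3)
f(0, -3)*16 = (11/3)*16 = 176/3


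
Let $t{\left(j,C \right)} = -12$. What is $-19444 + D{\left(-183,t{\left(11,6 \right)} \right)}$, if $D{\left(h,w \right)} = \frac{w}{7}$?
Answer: $- \frac{136120}{7} \approx -19446.0$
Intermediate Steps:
$D{\left(h,w \right)} = \frac{w}{7}$ ($D{\left(h,w \right)} = w \frac{1}{7} = \frac{w}{7}$)
$-19444 + D{\left(-183,t{\left(11,6 \right)} \right)} = -19444 + \frac{1}{7} \left(-12\right) = -19444 - \frac{12}{7} = - \frac{136120}{7}$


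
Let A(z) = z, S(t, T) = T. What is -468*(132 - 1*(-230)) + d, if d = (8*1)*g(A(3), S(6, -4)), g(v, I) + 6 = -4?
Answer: -169496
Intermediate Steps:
g(v, I) = -10 (g(v, I) = -6 - 4 = -10)
d = -80 (d = (8*1)*(-10) = 8*(-10) = -80)
-468*(132 - 1*(-230)) + d = -468*(132 - 1*(-230)) - 80 = -468*(132 + 230) - 80 = -468*362 - 80 = -169416 - 80 = -169496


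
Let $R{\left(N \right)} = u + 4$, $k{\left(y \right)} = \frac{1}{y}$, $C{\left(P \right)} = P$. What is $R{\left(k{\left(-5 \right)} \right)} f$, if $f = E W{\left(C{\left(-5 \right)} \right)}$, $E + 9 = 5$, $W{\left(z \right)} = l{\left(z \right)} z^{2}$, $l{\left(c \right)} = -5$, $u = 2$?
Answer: $3000$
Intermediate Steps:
$W{\left(z \right)} = - 5 z^{2}$
$E = -4$ ($E = -9 + 5 = -4$)
$R{\left(N \right)} = 6$ ($R{\left(N \right)} = 2 + 4 = 6$)
$f = 500$ ($f = - 4 \left(- 5 \left(-5\right)^{2}\right) = - 4 \left(\left(-5\right) 25\right) = \left(-4\right) \left(-125\right) = 500$)
$R{\left(k{\left(-5 \right)} \right)} f = 6 \cdot 500 = 3000$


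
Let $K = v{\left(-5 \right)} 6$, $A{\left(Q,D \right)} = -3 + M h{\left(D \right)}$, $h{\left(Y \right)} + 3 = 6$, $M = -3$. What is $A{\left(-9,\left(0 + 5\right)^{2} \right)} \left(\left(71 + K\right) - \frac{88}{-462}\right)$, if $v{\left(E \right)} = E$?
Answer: $- \frac{3460}{7} \approx -494.29$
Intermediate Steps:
$h{\left(Y \right)} = 3$ ($h{\left(Y \right)} = -3 + 6 = 3$)
$A{\left(Q,D \right)} = -12$ ($A{\left(Q,D \right)} = -3 - 9 = -12$)
$K = -30$ ($K = \left(-5\right) 6 = -30$)
$A{\left(-9,\left(0 + 5\right)^{2} \right)} \left(\left(71 + K\right) - \frac{88}{-462}\right) = - 12 \left(\left(71 - 30\right) - \frac{88}{-462}\right) = - 12 \left(41 - - \frac{4}{21}\right) = - 12 \left(41 + \frac{4}{21}\right) = \left(-12\right) \frac{865}{21} = - \frac{3460}{7}$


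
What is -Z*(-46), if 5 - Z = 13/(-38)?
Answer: 4669/19 ≈ 245.74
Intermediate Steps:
Z = 203/38 (Z = 5 - 13/(-38) = 5 - 13*(-1)/38 = 5 - 1*(-13/38) = 5 + 13/38 = 203/38 ≈ 5.3421)
-Z*(-46) = -1*203/38*(-46) = -203/38*(-46) = 4669/19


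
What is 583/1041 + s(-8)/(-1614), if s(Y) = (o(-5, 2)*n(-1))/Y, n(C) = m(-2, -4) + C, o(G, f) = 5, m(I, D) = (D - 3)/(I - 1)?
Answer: 1883659/3360348 ≈ 0.56055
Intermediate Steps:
m(I, D) = (-3 + D)/(-1 + I)
n(C) = 7/3 + C (n(C) = (-3 - 4)/(-1 - 2) + C = -7/(-3) + C = -⅓*(-7) + C = 7/3 + C)
s(Y) = 20/(3*Y) (s(Y) = (5*(7/3 - 1))/Y = (5*(4/3))/Y = 20/(3*Y))
583/1041 + s(-8)/(-1614) = 583/1041 + ((20/3)/(-8))/(-1614) = 583*(1/1041) + ((20/3)*(-⅛))*(-1/1614) = 583/1041 - ⅚*(-1/1614) = 583/1041 + 5/9684 = 1883659/3360348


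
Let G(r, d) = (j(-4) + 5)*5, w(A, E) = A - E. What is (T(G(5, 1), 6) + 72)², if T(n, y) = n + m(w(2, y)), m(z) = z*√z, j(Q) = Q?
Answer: 5865 - 1232*I ≈ 5865.0 - 1232.0*I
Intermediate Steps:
m(z) = z^(3/2)
G(r, d) = 5 (G(r, d) = (-4 + 5)*5 = 1*5 = 5)
T(n, y) = n + (2 - y)^(3/2)
(T(G(5, 1), 6) + 72)² = ((5 + (2 - 1*6)^(3/2)) + 72)² = ((5 + (2 - 6)^(3/2)) + 72)² = ((5 + (-4)^(3/2)) + 72)² = ((5 - 8*I) + 72)² = (77 - 8*I)²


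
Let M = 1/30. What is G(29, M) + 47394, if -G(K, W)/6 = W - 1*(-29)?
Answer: 236099/5 ≈ 47220.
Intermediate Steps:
M = 1/30 ≈ 0.033333
G(K, W) = -174 - 6*W (G(K, W) = -6*(W - 1*(-29)) = -6*(W + 29) = -6*(29 + W) = -174 - 6*W)
G(29, M) + 47394 = (-174 - 6*1/30) + 47394 = (-174 - 1/5) + 47394 = -871/5 + 47394 = 236099/5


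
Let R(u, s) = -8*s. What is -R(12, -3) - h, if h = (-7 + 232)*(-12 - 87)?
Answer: 22251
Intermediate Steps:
h = -22275 (h = 225*(-99) = -22275)
-R(12, -3) - h = -(-8)*(-3) - 1*(-22275) = -1*24 + 22275 = -24 + 22275 = 22251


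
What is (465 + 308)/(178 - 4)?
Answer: 773/174 ≈ 4.4425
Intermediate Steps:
(465 + 308)/(178 - 4) = 773/174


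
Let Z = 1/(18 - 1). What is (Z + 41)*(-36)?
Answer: -25128/17 ≈ -1478.1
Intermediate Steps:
Z = 1/17 ≈ 0.058824
(Z + 41)*(-36) = (1/17 + 41)*(-36) = (698/17)*(-36) = -25128/17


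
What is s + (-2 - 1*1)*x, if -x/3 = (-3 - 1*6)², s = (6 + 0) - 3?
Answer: 732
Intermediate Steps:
s = 3 (s = 6 - 3 = 3)
x = -243 (x = -3*(-3 - 1*6)² = -3*(-3 - 6)² = -3*(-9)² = -3*81 = -243)
s + (-2 - 1*1)*x = 3 + (-2 - 1*1)*(-243) = 3 + (-2 - 1)*(-243) = 3 - 3*(-243) = 3 + 729 = 732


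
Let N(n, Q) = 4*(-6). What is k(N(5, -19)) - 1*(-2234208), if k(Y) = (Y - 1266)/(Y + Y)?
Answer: 17873879/8 ≈ 2.2342e+6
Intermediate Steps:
N(n, Q) = -24
k(Y) = (-1266 + Y)/(2*Y) (k(Y) = (-1266 + Y)/((2*Y)) = (-1266 + Y)*(1/(2*Y)) = (-1266 + Y)/(2*Y))
k(N(5, -19)) - 1*(-2234208) = (½)*(-1266 - 24)/(-24) - 1*(-2234208) = (½)*(-1/24)*(-1290) + 2234208 = 215/8 + 2234208 = 17873879/8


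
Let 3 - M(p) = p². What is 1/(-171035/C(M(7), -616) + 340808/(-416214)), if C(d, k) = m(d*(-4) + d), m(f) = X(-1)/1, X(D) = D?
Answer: 208107/35593410341 ≈ 5.8468e-6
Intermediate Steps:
M(p) = 3 - p²
m(f) = -1 (m(f) = -1/1 = -1*1 = -1)
C(d, k) = -1
1/(-171035/C(M(7), -616) + 340808/(-416214)) = 1/(-171035/(-1) + 340808/(-416214)) = 1/(-171035*(-1) + 340808*(-1/416214)) = 1/(171035 - 170404/208107) = 1/(35593410341/208107) = 208107/35593410341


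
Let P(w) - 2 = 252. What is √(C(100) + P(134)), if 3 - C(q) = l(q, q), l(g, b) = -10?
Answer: √267 ≈ 16.340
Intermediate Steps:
P(w) = 254 (P(w) = 2 + 252 = 254)
C(q) = 13 (C(q) = 3 - 1*(-10) = 3 + 10 = 13)
√(C(100) + P(134)) = √(13 + 254) = √267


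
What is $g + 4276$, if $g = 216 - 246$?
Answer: $4246$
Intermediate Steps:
$g = -30$ ($g = 216 - 246 = -30$)
$g + 4276 = -30 + 4276 = 4246$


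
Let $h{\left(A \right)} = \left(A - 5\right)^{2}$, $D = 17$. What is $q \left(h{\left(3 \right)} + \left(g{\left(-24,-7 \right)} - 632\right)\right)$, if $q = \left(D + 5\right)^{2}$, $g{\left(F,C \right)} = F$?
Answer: $-315568$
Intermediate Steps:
$q = 484$ ($q = \left(17 + 5\right)^{2} = 22^{2} = 484$)
$h{\left(A \right)} = \left(-5 + A\right)^{2}$
$q \left(h{\left(3 \right)} + \left(g{\left(-24,-7 \right)} - 632\right)\right) = 484 \left(\left(-5 + 3\right)^{2} - 656\right) = 484 \left(\left(-2\right)^{2} - 656\right) = 484 \left(4 - 656\right) = 484 \left(-652\right) = -315568$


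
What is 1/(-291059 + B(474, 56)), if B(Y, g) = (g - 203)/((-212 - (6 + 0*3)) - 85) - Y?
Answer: -101/29444784 ≈ -3.4301e-6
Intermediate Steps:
B(Y, g) = 203/303 - Y - g/303 (B(Y, g) = (-203 + g)/((-212 - (6 + 0)) - 85) - Y = (-203 + g)/((-212 - 1*6) - 85) - Y = (-203 + g)/((-212 - 6) - 85) - Y = (-203 + g)/(-218 - 85) - Y = (-203 + g)/(-303) - Y = (-203 + g)*(-1/303) - Y = (203/303 - g/303) - Y = 203/303 - Y - g/303)
1/(-291059 + B(474, 56)) = 1/(-291059 + (203/303 - 1*474 - 1/303*56)) = 1/(-291059 + (203/303 - 474 - 56/303)) = 1/(-291059 - 47825/101) = 1/(-29444784/101) = -101/29444784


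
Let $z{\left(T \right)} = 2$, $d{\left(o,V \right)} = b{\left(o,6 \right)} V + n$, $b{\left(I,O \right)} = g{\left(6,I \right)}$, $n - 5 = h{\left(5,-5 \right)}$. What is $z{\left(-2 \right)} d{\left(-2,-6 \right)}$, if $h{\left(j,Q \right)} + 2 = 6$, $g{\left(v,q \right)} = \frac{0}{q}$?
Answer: $18$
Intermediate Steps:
$g{\left(v,q \right)} = 0$
$h{\left(j,Q \right)} = 4$ ($h{\left(j,Q \right)} = -2 + 6 = 4$)
$n = 9$ ($n = 5 + 4 = 9$)
$b{\left(I,O \right)} = 0$
$d{\left(o,V \right)} = 9$ ($d{\left(o,V \right)} = 0 V + 9 = 0 + 9 = 9$)
$z{\left(-2 \right)} d{\left(-2,-6 \right)} = 2 \cdot 9 = 18$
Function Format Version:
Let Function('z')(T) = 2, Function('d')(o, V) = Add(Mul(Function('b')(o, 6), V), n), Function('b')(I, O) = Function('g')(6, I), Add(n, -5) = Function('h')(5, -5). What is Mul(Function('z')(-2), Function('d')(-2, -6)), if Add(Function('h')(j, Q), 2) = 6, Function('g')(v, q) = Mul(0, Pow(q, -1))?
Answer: 18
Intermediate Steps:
Function('g')(v, q) = 0
Function('h')(j, Q) = 4 (Function('h')(j, Q) = Add(-2, 6) = 4)
n = 9 (n = Add(5, 4) = 9)
Function('b')(I, O) = 0
Function('d')(o, V) = 9 (Function('d')(o, V) = Add(Mul(0, V), 9) = Add(0, 9) = 9)
Mul(Function('z')(-2), Function('d')(-2, -6)) = Mul(2, 9) = 18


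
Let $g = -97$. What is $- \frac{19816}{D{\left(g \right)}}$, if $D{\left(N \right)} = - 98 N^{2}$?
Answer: $\frac{9908}{461041} \approx 0.02149$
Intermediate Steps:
$- \frac{19816}{D{\left(g \right)}} = - \frac{19816}{\left(-98\right) \left(-97\right)^{2}} = - \frac{19816}{\left(-98\right) 9409} = - \frac{19816}{-922082} = \left(-19816\right) \left(- \frac{1}{922082}\right) = \frac{9908}{461041}$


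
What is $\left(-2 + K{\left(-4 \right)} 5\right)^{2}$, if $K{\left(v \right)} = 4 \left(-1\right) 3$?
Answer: $3844$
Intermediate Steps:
$K{\left(v \right)} = -12$ ($K{\left(v \right)} = \left(-4\right) 3 = -12$)
$\left(-2 + K{\left(-4 \right)} 5\right)^{2} = \left(-2 - 60\right)^{2} = \left(-62\right)^{2} = 3844$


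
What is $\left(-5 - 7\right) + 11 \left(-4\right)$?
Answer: $-56$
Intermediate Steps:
$\left(-5 - 7\right) + 11 \left(-4\right) = -12 - 44 = -56$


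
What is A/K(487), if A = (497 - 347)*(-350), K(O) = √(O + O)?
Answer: -26250*√974/487 ≈ -1682.2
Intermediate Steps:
K(O) = √2*√O (K(O) = √(2*O) = √2*√O)
A = -52500 (A = 150*(-350) = -52500)
A/K(487) = -52500*√974/974 = -26250*√974/487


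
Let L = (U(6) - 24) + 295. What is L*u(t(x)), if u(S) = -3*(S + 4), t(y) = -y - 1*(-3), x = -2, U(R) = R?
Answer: -7479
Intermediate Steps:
L = 277 (L = (6 - 24) + 295 = -18 + 295 = 277)
t(y) = 3 - y (t(y) = -y + 3 = 3 - y)
u(S) = -12 - 3*S (u(S) = -3*(4 + S) = -12 - 3*S)
L*u(t(x)) = 277*(-12 - 3*(3 - 1*(-2))) = 277*(-12 - 3*(3 + 2)) = 277*(-12 - 3*5) = 277*(-12 - 15) = 277*(-27) = -7479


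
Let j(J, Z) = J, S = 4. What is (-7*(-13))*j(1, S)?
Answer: 91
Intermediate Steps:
(-7*(-13))*j(1, S) = -7*(-13)*1 = 91*1 = 91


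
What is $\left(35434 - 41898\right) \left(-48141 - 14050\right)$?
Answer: $402002624$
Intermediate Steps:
$\left(35434 - 41898\right) \left(-48141 - 14050\right) = \left(-6464\right) \left(-62191\right) = 402002624$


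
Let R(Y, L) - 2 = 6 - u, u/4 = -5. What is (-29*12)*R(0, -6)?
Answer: -9744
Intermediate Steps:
u = -20 (u = 4*(-5) = -20)
R(Y, L) = 28 (R(Y, L) = 2 + (6 - 1*(-20)) = 2 + (6 + 20) = 2 + 26 = 28)
(-29*12)*R(0, -6) = -29*12*28 = -348*28 = -9744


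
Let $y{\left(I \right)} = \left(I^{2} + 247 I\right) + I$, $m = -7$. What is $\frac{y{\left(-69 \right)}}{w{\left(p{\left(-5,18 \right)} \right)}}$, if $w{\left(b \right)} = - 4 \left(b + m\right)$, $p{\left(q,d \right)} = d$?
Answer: $\frac{12351}{44} \approx 280.7$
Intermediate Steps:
$w{\left(b \right)} = 28 - 4 b$ ($w{\left(b \right)} = - 4 \left(b - 7\right) = - 4 \left(-7 + b\right) = 28 - 4 b$)
$y{\left(I \right)} = I^{2} + 248 I$
$\frac{y{\left(-69 \right)}}{w{\left(p{\left(-5,18 \right)} \right)}} = \frac{\left(-69\right) \left(248 - 69\right)}{28 - 72} = \frac{\left(-69\right) 179}{28 - 72} = - \frac{12351}{-44} = \left(-12351\right) \left(- \frac{1}{44}\right) = \frac{12351}{44}$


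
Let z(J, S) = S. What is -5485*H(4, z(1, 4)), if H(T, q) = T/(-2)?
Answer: 10970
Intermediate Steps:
H(T, q) = -T/2 (H(T, q) = T*(-½) = -T/2)
-5485*H(4, z(1, 4)) = -(-5485)*4/2 = -5485*(-2) = 10970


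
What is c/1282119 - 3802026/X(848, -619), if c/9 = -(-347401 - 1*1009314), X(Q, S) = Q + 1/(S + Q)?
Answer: -123769290781619/27664281663 ≈ -4474.0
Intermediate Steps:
X(Q, S) = Q + 1/(Q + S)
c = 12210435 (c = 9*(-(-347401 - 1*1009314)) = 9*(-(-347401 - 1009314)) = 9*(-1*(-1356715)) = 9*1356715 = 12210435)
c/1282119 - 3802026/X(848, -619) = 12210435/1282119 - 3802026*(848 - 619)/(1 + 848² + 848*(-619)) = 12210435*(1/1282119) - 3802026*229/(1 + 719104 - 524912) = 4070145/427373 - 3802026/((1/229)*194193) = 4070145/427373 - 3802026/194193/229 = 4070145/427373 - 3802026*229/194193 = 4070145/427373 - 290221318/64731 = -123769290781619/27664281663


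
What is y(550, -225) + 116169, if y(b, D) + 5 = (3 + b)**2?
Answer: 421973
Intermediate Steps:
y(b, D) = -5 + (3 + b)**2
y(550, -225) + 116169 = (-5 + (3 + 550)**2) + 116169 = (-5 + 553**2) + 116169 = (-5 + 305809) + 116169 = 305804 + 116169 = 421973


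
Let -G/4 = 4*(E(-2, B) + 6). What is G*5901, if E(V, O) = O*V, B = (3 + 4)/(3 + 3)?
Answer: -346192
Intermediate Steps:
B = 7/6 ≈ 1.1667
G = -176/3 (G = -16*((7/6)*(-2) + 6) = -16*(-7/3 + 6) = -16*11/3 = -4*44/3 = -176/3 ≈ -58.667)
G*5901 = -176/3*5901 = -346192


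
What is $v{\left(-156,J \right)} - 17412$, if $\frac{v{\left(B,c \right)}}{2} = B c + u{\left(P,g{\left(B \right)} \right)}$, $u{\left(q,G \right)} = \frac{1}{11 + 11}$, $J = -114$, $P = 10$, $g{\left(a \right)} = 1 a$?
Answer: $\frac{199717}{11} \approx 18156.0$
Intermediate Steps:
$g{\left(a \right)} = a$
$u{\left(q,G \right)} = \frac{1}{22}$
$v{\left(B,c \right)} = \frac{1}{11} + 2 B c$ ($v{\left(B,c \right)} = 2 \left(B c + \frac{1}{22}\right) = 2 \left(\frac{1}{22} + B c\right) = \frac{1}{11} + 2 B c$)
$v{\left(-156,J \right)} - 17412 = \left(\frac{1}{11} + 2 \left(-156\right) \left(-114\right)\right) - 17412 = \left(\frac{1}{11} + 35568\right) - 17412 = \frac{391249}{11} - 17412 = \frac{199717}{11}$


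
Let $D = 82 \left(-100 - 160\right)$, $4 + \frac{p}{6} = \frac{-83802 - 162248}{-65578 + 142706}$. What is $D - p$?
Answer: $- \frac{410260397}{19282} \approx -21277.0$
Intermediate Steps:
$p = - \frac{831843}{19282}$ ($p = -24 + 6 \frac{-83802 - 162248}{-65578 + 142706} = -24 + 6 \left(- \frac{246050}{77128}\right) = -24 + 6 \left(\left(-246050\right) \frac{1}{77128}\right) = -24 + 6 \left(- \frac{123025}{38564}\right) = -24 - \frac{369075}{19282} = - \frac{831843}{19282} \approx -43.141$)
$D = -21320$ ($D = 82 \left(-260\right) = -21320$)
$D - p = -21320 - - \frac{831843}{19282} = -21320 + \frac{831843}{19282} = - \frac{410260397}{19282}$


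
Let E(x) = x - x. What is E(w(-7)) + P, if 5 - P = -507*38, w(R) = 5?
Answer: 19271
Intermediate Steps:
E(x) = 0
P = 19271 (P = 5 - (-507)*38 = 5 - 1*(-19266) = 5 + 19266 = 19271)
E(w(-7)) + P = 0 + 19271 = 19271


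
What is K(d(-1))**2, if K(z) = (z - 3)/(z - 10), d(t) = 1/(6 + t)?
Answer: 4/49 ≈ 0.081633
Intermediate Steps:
K(z) = (-3 + z)/(-10 + z)
K(d(-1))**2 = ((-3 + 1/(6 - 1))/(-10 + 1/(6 - 1)))**2 = ((-3 + 1/5)/(-10 + 1/5))**2 = (-14/5/(-49/5))**2 = (-5/49*(-14/5))**2 = (2/7)**2 = 4/49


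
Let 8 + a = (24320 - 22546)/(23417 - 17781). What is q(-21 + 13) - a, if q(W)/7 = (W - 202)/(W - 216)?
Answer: 321201/22544 ≈ 14.248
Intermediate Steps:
a = -21657/2818 (a = -8 + (24320 - 22546)/(23417 - 17781) = -8 + 1774/5636 = -8 + 1774*(1/5636) = -8 + 887/2818 = -21657/2818 ≈ -7.6852)
q(W) = 7*(-202 + W)/(-216 + W) (q(W) = 7*((W - 202)/(W - 216)) = 7*((-202 + W)/(-216 + W)) = 7*(-202 + W)/(-216 + W))
q(-21 + 13) - a = 7*(-202 + (-21 + 13))/(-216 + (-21 + 13)) - 1*(-21657/2818) = 7*(-202 - 8)/(-216 - 8) + 21657/2818 = 7*(-210)/(-224) + 21657/2818 = 7*(-1/224)*(-210) + 21657/2818 = 105/16 + 21657/2818 = 321201/22544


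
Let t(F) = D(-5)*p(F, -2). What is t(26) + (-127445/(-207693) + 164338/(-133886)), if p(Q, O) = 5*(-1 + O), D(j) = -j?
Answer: -1051303812907/13903592499 ≈ -75.614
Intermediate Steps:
p(Q, O) = -5 + 5*O
t(F) = -75 (t(F) = (-1*(-5))*(-5 + 5*(-2)) = 5*(-5 - 10) = 5*(-15) = -75)
t(26) + (-127445/(-207693) + 164338/(-133886)) = -75 + (-127445/(-207693) + 164338/(-133886)) = -75 + (-127445*(-1/207693) + 164338*(-1/133886)) = -75 + (127445/207693 - 82169/66943) = -75 - 8534375482/13903592499 = -1051303812907/13903592499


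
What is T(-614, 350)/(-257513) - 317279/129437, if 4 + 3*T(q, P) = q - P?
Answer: -244985106365/99995130543 ≈ -2.4500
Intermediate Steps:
T(q, P) = -4/3 - P/3 + q/3 (T(q, P) = -4/3 + (q - P)/3 = -4/3 + (-P/3 + q/3) = -4/3 - P/3 + q/3)
T(-614, 350)/(-257513) - 317279/129437 = (-4/3 - 1/3*350 + (1/3)*(-614))/(-257513) - 317279/129437 = (-4/3 - 350/3 - 614/3)*(-1/257513) - 317279*1/129437 = -968/3*(-1/257513) - 317279/129437 = 968/772539 - 317279/129437 = -244985106365/99995130543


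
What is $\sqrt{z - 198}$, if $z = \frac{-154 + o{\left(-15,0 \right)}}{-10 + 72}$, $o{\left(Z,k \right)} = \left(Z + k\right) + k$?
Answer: $\frac{i \sqrt{771590}}{62} \approx 14.168 i$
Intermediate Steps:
$o{\left(Z,k \right)} = Z + 2 k$
$z = - \frac{169}{62}$ ($z = \frac{-154 + \left(-15 + 2 \cdot 0\right)}{-10 + 72} = \frac{-154 + \left(-15 + 0\right)}{62} = \left(-154 - 15\right) \frac{1}{62} = \left(-169\right) \frac{1}{62} = - \frac{169}{62} \approx -2.7258$)
$\sqrt{z - 198} = \sqrt{- \frac{169}{62} - 198} = \sqrt{- \frac{12445}{62}} = \frac{i \sqrt{771590}}{62}$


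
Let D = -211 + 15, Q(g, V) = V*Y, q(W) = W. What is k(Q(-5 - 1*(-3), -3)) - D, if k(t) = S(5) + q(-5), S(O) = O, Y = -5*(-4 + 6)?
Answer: 196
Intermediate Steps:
Y = -10 (Y = -5*2 = -10)
Q(g, V) = -10*V (Q(g, V) = V*(-10) = -10*V)
D = -196
k(t) = 0 (k(t) = 5 - 5 = 0)
k(Q(-5 - 1*(-3), -3)) - D = 0 - 1*(-196) = 0 + 196 = 196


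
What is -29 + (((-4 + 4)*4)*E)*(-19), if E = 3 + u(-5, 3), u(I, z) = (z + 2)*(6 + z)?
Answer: -29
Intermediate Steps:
u(I, z) = (2 + z)*(6 + z)
E = 48 (E = 3 + (12 + 3² + 8*3) = 3 + (12 + 9 + 24) = 3 + 45 = 48)
-29 + (((-4 + 4)*4)*E)*(-19) = -29 + (((-4 + 4)*4)*48)*(-19) = -29 + ((0*4)*48)*(-19) = -29 + (0*48)*(-19) = -29 + 0*(-19) = -29 + 0 = -29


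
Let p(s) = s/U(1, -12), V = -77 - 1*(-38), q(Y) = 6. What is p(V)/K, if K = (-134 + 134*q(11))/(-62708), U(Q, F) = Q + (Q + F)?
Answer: -611403/1675 ≈ -365.02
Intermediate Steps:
U(Q, F) = F + 2*Q (U(Q, F) = Q + (F + Q) = F + 2*Q)
V = -39 (V = -77 + 38 = -39)
K = -335/31354 (K = (-134 + 134*6)/(-62708) = (-134 + 804)*(-1/62708) = 670*(-1/62708) = -335/31354 ≈ -0.010684)
p(s) = -s/10 (p(s) = s/(-12 + 2*1) = s/(-12 + 2) = s/(-10) = s*(-1/10) = -s/10)
p(V)/K = (-1/10*(-39))/(-335/31354) = (39/10)*(-31354/335) = -611403/1675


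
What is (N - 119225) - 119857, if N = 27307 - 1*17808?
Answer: -229583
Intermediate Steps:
N = 9499 (N = 27307 - 17808 = 9499)
(N - 119225) - 119857 = (9499 - 119225) - 119857 = -109726 - 119857 = -229583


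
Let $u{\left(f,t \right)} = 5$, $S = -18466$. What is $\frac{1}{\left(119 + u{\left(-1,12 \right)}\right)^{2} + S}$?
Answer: $- \frac{1}{3090} \approx -0.00032362$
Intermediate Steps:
$\frac{1}{\left(119 + u{\left(-1,12 \right)}\right)^{2} + S} = \frac{1}{\left(119 + 5\right)^{2} - 18466} = \frac{1}{124^{2} - 18466} = \frac{1}{15376 - 18466} = \frac{1}{-3090} = - \frac{1}{3090}$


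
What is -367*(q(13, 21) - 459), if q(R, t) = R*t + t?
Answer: 60555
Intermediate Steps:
q(R, t) = t + R*t
-367*(q(13, 21) - 459) = -367*(21*(1 + 13) - 459) = -367*(21*14 - 459) = -367*(294 - 459) = -367*(-165) = 60555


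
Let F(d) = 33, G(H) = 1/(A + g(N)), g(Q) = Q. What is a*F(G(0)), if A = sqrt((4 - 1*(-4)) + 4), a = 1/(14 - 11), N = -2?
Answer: 11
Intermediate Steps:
a = 1/3 ≈ 0.33333
A = 2*sqrt(3) (A = sqrt((4 + 4) + 4) = sqrt(8 + 4) = sqrt(12) = 2*sqrt(3) ≈ 3.4641)
G(H) = 1/(-2 + 2*sqrt(3)) (G(H) = 1/(2*sqrt(3) - 2) = 1/(-2 + 2*sqrt(3)))
a*F(G(0)) = (1/3)*33 = 11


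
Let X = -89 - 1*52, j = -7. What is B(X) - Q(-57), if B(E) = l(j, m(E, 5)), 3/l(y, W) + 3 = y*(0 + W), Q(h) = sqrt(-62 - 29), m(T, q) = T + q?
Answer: 3/949 - I*sqrt(91) ≈ 0.0031612 - 9.5394*I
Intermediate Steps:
Q(h) = I*sqrt(91) (Q(h) = sqrt(-91) = I*sqrt(91))
X = -141 (X = -89 - 52 = -141)
l(y, W) = 3/(-3 + W*y) (l(y, W) = 3/(-3 + y*(0 + W)) = 3/(-3 + y*W) = 3/(-3 + W*y))
B(E) = 3/(-38 - 7*E) (B(E) = 3/(-3 + (E + 5)*(-7)) = 3/(-3 + (5 + E)*(-7)) = 3/(-3 + (-35 - 7*E)) = 3/(-38 - 7*E))
B(X) - Q(-57) = 3/(-38 - 7*(-141)) - I*sqrt(91) = 3/(-38 + 987) - I*sqrt(91) = 3/949 - I*sqrt(91)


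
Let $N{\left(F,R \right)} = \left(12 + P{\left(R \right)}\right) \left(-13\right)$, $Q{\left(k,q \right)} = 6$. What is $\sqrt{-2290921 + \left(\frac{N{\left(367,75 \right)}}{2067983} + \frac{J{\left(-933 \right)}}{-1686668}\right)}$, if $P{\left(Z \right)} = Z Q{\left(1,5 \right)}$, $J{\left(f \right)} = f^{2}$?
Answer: $\frac{i \sqrt{6967923272324245520746785818359}}{1744000375322} \approx 1513.6 i$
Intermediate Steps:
$P{\left(Z \right)} = 6 Z$ ($P{\left(Z \right)} = Z 6 = 6 Z$)
$N{\left(F,R \right)} = -156 - 78 R$ ($N{\left(F,R \right)} = \left(12 + 6 R\right) \left(-13\right) = -156 - 78 R$)
$\sqrt{-2290921 + \left(\frac{N{\left(367,75 \right)}}{2067983} + \frac{J{\left(-933 \right)}}{-1686668}\right)} = \sqrt{-2290921 + \left(\frac{-156 - 5850}{2067983} + \frac{\left(-933\right)^{2}}{-1686668}\right)} = \sqrt{-2290921 + \left(\left(-156 - 5850\right) \frac{1}{2067983} + 870489 \left(- \frac{1}{1686668}\right)\right)} = \sqrt{-2290921 - \frac{1810286581695}{3488000750644}} = \sqrt{- \frac{7990735977952684819}{3488000750644}} = \frac{i \sqrt{6967923272324245520746785818359}}{1744000375322}$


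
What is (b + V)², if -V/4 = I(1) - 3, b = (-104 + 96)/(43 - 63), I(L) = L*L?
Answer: 1764/25 ≈ 70.560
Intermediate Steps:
I(L) = L²
b = ⅖ (b = -8/(-20) = -8*(-1/20) = ⅖ ≈ 0.40000)
V = 8 (V = -4*(1² - 3) = -4*(1 - 3) = -4*(-2) = 8)
(b + V)² = (⅖ + 8)² = (42/5)² = 1764/25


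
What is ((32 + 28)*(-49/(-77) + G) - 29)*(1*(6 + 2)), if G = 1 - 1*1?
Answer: 808/11 ≈ 73.455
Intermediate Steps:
G = 0 (G = 1 - 1 = 0)
((32 + 28)*(-49/(-77) + G) - 29)*(1*(6 + 2)) = ((32 + 28)*(-49/(-77) + 0) - 29)*(1*(6 + 2)) = (60*(-49*(-1/77) + 0) - 29)*(1*8) = (60*(7/11 + 0) - 29)*8 = (60*(7/11) - 29)*8 = (420/11 - 29)*8 = (101/11)*8 = 808/11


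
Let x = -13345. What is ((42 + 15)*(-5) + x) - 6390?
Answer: -20020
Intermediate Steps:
((42 + 15)*(-5) + x) - 6390 = ((42 + 15)*(-5) - 13345) - 6390 = (57*(-5) - 13345) - 6390 = (-285 - 13345) - 6390 = -13630 - 6390 = -20020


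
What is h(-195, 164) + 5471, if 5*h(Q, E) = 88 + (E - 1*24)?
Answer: 27583/5 ≈ 5516.6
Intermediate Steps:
h(Q, E) = 64/5 + E/5 (h(Q, E) = (88 + (E - 1*24))/5 = (88 + (E - 24))/5 = (88 + (-24 + E))/5 = (64 + E)/5 = 64/5 + E/5)
h(-195, 164) + 5471 = (64/5 + (1/5)*164) + 5471 = (64/5 + 164/5) + 5471 = 228/5 + 5471 = 27583/5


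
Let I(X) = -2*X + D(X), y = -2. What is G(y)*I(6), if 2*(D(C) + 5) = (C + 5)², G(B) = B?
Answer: -87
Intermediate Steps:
D(C) = -5 + (5 + C)²/2 (D(C) = -5 + (C + 5)²/2 = -5 + (5 + C)²/2)
I(X) = -5 + (5 + X)²/2 - 2*X (I(X) = -2*X + (-5 + (5 + X)²/2) = -5 + (5 + X)²/2 - 2*X)
G(y)*I(6) = -2*(15/2 + (½)*6² + 3*6) = -2*(15/2 + (½)*36 + 18) = -2*(15/2 + 18 + 18) = -2*87/2 = -87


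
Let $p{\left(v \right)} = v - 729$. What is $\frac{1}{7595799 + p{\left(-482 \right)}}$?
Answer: $\frac{1}{7594588} \approx 1.3167 \cdot 10^{-7}$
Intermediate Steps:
$p{\left(v \right)} = -729 + v$
$\frac{1}{7595799 + p{\left(-482 \right)}} = \frac{1}{7595799 - 1211} = \frac{1}{7594588}$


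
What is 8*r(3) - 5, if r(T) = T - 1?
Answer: 11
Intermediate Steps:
r(T) = -1 + T
8*r(3) - 5 = 8*(-1 + 3) - 5 = 8*2 - 5 = 16 - 5 = 11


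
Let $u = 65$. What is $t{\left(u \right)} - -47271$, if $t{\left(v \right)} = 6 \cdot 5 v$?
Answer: $49221$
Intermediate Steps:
$t{\left(v \right)} = 30 v$
$t{\left(u \right)} - -47271 = 30 \cdot 65 - -47271 = 1950 + 47271 = 49221$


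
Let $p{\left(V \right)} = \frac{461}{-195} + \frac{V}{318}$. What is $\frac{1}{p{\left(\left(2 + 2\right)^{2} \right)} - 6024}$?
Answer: $- \frac{3445}{20760651} \approx -0.00016594$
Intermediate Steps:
$p{\left(V \right)} = - \frac{461}{195} + \frac{V}{318}$ ($p{\left(V \right)} = 461 \left(- \frac{1}{195}\right) + V \frac{1}{318} = - \frac{461}{195} + \frac{V}{318}$)
$\frac{1}{p{\left(\left(2 + 2\right)^{2} \right)} - 6024} = \frac{1}{\left(- \frac{461}{195} + \frac{\left(2 + 2\right)^{2}}{318}\right) - 6024} = \frac{1}{\left(- \frac{461}{195} + \frac{4^{2}}{318}\right) - 6024} = \frac{1}{\left(- \frac{461}{195} + \frac{1}{318} \cdot 16\right) - 6024} = \frac{1}{\left(- \frac{461}{195} + \frac{8}{159}\right) - 6024} = \frac{1}{- \frac{7971}{3445} - 6024} = \frac{1}{- \frac{20760651}{3445}} = - \frac{3445}{20760651}$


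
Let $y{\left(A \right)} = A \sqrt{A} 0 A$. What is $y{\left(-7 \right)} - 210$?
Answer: $-210$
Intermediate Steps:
$y{\left(A \right)} = 0$ ($y{\left(A \right)} = A^{\frac{3}{2}} \cdot 0 A = 0 A = 0$)
$y{\left(-7 \right)} - 210 = 0 - 210 = -210$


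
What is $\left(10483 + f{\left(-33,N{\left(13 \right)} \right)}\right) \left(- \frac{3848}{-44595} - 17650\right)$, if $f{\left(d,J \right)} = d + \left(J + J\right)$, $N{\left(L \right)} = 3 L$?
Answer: $- \frac{8286566712256}{44595} \approx -1.8582 \cdot 10^{8}$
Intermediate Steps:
$f{\left(d,J \right)} = d + 2 J$
$\left(10483 + f{\left(-33,N{\left(13 \right)} \right)}\right) \left(- \frac{3848}{-44595} - 17650\right) = \left(10483 - \left(33 - 2 \cdot 3 \cdot 13\right)\right) \left(- \frac{3848}{-44595} - 17650\right) = \left(10483 + \left(-33 + 2 \cdot 39\right)\right) \left(\left(-3848\right) \left(- \frac{1}{44595}\right) - 17650\right) = \left(10483 + \left(-33 + 78\right)\right) \left(\frac{3848}{44595} - 17650\right) = \left(10483 + 45\right) \left(- \frac{787097902}{44595}\right) = 10528 \left(- \frac{787097902}{44595}\right) = - \frac{8286566712256}{44595}$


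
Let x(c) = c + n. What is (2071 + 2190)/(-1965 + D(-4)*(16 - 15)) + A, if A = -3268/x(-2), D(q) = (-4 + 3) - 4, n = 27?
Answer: -1308897/9850 ≈ -132.88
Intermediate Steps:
D(q) = -5 (D(q) = -1 - 4 = -5)
x(c) = 27 + c (x(c) = c + 27 = 27 + c)
A = -3268/25 (A = -3268/(27 - 2) = -3268/25 ≈ -130.72)
(2071 + 2190)/(-1965 + D(-4)*(16 - 15)) + A = (2071 + 2190)/(-1965 - 5*(16 - 15)) - 3268/25 = 4261/(-1965 - 5*1) - 3268/25 = 4261/(-1965 - 5) - 3268/25 = 4261/(-1970) - 3268/25 = 4261*(-1/1970) - 3268/25 = -4261/1970 - 3268/25 = -1308897/9850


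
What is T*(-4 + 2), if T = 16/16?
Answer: -2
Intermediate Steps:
T = 1 (T = 16*(1/16) = 1)
T*(-4 + 2) = 1*(-4 + 2) = 1*(-2) = -2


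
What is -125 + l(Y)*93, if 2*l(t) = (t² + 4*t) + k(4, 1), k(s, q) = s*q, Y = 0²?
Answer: 61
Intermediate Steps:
Y = 0
k(s, q) = q*s
l(t) = 2 + t²/2 + 2*t (l(t) = ((t² + 4*t) + 1*4)/2 = ((t² + 4*t) + 4)/2 = (4 + t² + 4*t)/2 = 2 + t²/2 + 2*t)
-125 + l(Y)*93 = -125 + (2 + (½)*0² + 2*0)*93 = -125 + (2 + (½)*0 + 0)*93 = -125 + (2 + 0 + 0)*93 = -125 + 2*93 = -125 + 186 = 61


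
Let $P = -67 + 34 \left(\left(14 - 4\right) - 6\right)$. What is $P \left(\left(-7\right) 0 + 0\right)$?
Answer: $0$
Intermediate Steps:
$P = 69$ ($P = -67 + 34 \left(10 - 6\right) = -67 + 34 \cdot 4 = -67 + 136 = 69$)
$P \left(\left(-7\right) 0 + 0\right) = 69 \left(\left(-7\right) 0 + 0\right) = 69 \left(0 + 0\right) = 69 \cdot 0 = 0$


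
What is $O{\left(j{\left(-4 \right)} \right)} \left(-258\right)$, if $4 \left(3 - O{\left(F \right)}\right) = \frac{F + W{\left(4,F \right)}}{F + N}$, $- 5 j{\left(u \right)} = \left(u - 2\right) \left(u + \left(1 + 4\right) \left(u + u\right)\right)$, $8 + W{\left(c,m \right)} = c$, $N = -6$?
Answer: $- \frac{34873}{49} \approx -711.69$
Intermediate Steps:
$W{\left(c,m \right)} = -8 + c$
$j{\left(u \right)} = - \frac{11 u \left(-2 + u\right)}{5}$ ($j{\left(u \right)} = - \frac{\left(u - 2\right) \left(u + \left(1 + 4\right) \left(u + u\right)\right)}{5} = - \frac{\left(-2 + u\right) \left(u + 5 \cdot 2 u\right)}{5} = - \frac{\left(-2 + u\right) \left(u + 10 u\right)}{5} = - \frac{\left(-2 + u\right) 11 u}{5} = - \frac{11 u \left(-2 + u\right)}{5}$)
$O{\left(F \right)} = 3 - \frac{-4 + F}{4 \left(-6 + F\right)}$ ($O{\left(F \right)} = 3 - \frac{\left(F + \left(-8 + 4\right)\right) \frac{1}{F - 6}}{4} = 3 - \frac{\left(F - 4\right) \frac{1}{-6 + F}}{4} = 3 - \frac{\left(-4 + F\right) \frac{1}{-6 + F}}{4} = 3 - \frac{\frac{1}{-6 + F} \left(-4 + F\right)}{4} = 3 - \frac{-4 + F}{4 \left(-6 + F\right)}$)
$O{\left(j{\left(-4 \right)} \right)} \left(-258\right) = \frac{-68 + 11 \cdot \frac{11}{5} \left(-4\right) \left(2 - -4\right)}{4 \left(-6 + \frac{11}{5} \left(-4\right) \left(2 - -4\right)\right)} \left(-258\right) = \frac{-68 + 11 \cdot \frac{11}{5} \left(-4\right) \left(2 + 4\right)}{4 \left(-6 + \frac{11}{5} \left(-4\right) \left(2 + 4\right)\right)} \left(-258\right) = \frac{-68 + 11 \cdot \frac{11}{5} \left(-4\right) 6}{4 \left(-6 + \frac{11}{5} \left(-4\right) 6\right)} \left(-258\right) = \frac{-68 + 11 \left(- \frac{264}{5}\right)}{4 \left(-6 - \frac{264}{5}\right)} \left(-258\right) = \frac{-68 - \frac{2904}{5}}{4 \left(- \frac{294}{5}\right)} \left(-258\right) = \frac{1}{4} \left(- \frac{5}{294}\right) \left(- \frac{3244}{5}\right) \left(-258\right) = \frac{811}{294} \left(-258\right) = - \frac{34873}{49}$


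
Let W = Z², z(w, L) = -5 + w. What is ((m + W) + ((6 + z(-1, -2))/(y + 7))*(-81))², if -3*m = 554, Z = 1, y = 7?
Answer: 303601/9 ≈ 33733.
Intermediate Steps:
m = -554/3 (m = -⅓*554 = -554/3 ≈ -184.67)
W = 1 (W = 1² = 1)
((m + W) + ((6 + z(-1, -2))/(y + 7))*(-81))² = ((-554/3 + 1) + ((6 + (-5 - 1))/(7 + 7))*(-81))² = (-551/3 + ((6 - 6)/14)*(-81))² = (-551/3 + (0*(1/14))*(-81))² = (-551/3 + 0*(-81))² = (-551/3 + 0)² = (-551/3)² = 303601/9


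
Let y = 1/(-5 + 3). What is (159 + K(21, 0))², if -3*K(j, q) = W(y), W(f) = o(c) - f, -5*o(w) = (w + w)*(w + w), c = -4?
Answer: 2660161/100 ≈ 26602.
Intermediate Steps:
o(w) = -4*w²/5 (o(w) = -(w + w)*(w + w)/5 = -2*w*2*w/5 = -4*w²/5)
y = -½ (y = 1/(-2) = -½ ≈ -0.50000)
W(f) = -64/5 - f (W(f) = -⅘*(-4)² - f = -⅘*16 - f = -64/5 - f)
K(j, q) = 41/10 (K(j, q) = -(-64/5 - 1*(-½))/3 = -(-64/5 + ½)/3 = -⅓*(-123/10) = 41/10)
(159 + K(21, 0))² = (159 + 41/10)² = (1631/10)² = 2660161/100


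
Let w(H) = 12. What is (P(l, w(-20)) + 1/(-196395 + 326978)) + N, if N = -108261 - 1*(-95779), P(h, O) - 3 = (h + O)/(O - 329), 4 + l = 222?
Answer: -516595880242/41394811 ≈ -12480.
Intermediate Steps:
l = 218 (l = -4 + 222 = 218)
P(h, O) = 3 + (O + h)/(-329 + O) (P(h, O) = 3 + (h + O)/(O - 329) = 3 + (O + h)/(-329 + O))
N = -12482 (N = -108261 + 95779 = -12482)
(P(l, w(-20)) + 1/(-196395 + 326978)) + N = ((-987 + 218 + 4*12)/(-329 + 12) + 1/(-196395 + 326978)) - 12482 = ((-987 + 218 + 48)/(-317) + 1/130583) - 12482 = (-1/317*(-721) + 1/130583) - 12482 = (721/317 + 1/130583) - 12482 = 94150660/41394811 - 12482 = -516595880242/41394811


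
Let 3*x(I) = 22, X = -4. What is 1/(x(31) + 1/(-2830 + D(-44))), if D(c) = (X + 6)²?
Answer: 2826/20723 ≈ 0.13637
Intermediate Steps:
x(I) = 22/3 (x(I) = (⅓)*22 = 22/3)
D(c) = 4 (D(c) = (-4 + 6)² = 2² = 4)
1/(x(31) + 1/(-2830 + D(-44))) = 1/(22/3 + 1/(-2830 + 4)) = 1/(22/3 + 1/(-2826)) = 1/(22/3 - 1/2826) = 1/(20723/2826) = 2826/20723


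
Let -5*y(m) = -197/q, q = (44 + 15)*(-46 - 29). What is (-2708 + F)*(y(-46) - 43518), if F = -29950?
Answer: 10481432119042/7375 ≈ 1.4212e+9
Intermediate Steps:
q = -4425 (q = 59*(-75) = -4425)
y(m) = -197/22125 (y(m) = -(-197)/(5*(-4425)) = -(-197)*(-1)/(5*4425) = -⅕*197/4425 = -197/22125)
(-2708 + F)*(y(-46) - 43518) = (-2708 - 29950)*(-197/22125 - 43518) = -32658*(-962835947/22125) = 10481432119042/7375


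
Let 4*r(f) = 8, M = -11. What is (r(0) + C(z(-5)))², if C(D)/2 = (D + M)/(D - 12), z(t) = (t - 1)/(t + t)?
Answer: 47524/3249 ≈ 14.627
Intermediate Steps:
r(f) = 2 (r(f) = (¼)*8 = 2)
z(t) = (-1 + t)/(2*t) (z(t) = (-1 + t)/((2*t)) = (-1 + t)*(1/(2*t)) = (-1 + t)/(2*t))
C(D) = 2*(-11 + D)/(-12 + D) (C(D) = 2*((D - 11)/(D - 12)) = 2*((-11 + D)/(-12 + D)) = 2*(-11 + D)/(-12 + D))
(r(0) + C(z(-5)))² = (2 + 2*(-11 + (½)*(-1 - 5)/(-5))/(-12 + (½)*(-1 - 5)/(-5)))² = (2 + 2*(-11 + (½)*(-⅕)*(-6))/(-12 + (½)*(-⅕)*(-6)))² = (2 + 2*(-11 + ⅗)/(-12 + ⅗))² = (2 + 2*(-52/5)/(-57/5))² = (2 + 2*(-5/57)*(-52/5))² = (2 + 104/57)² = (218/57)² = 47524/3249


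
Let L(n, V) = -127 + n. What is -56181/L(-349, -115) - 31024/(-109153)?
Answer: 6147092117/51956828 ≈ 118.31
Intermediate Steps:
-56181/L(-349, -115) - 31024/(-109153) = -56181/(-127 - 349) - 31024/(-109153) = -56181/(-476) - 31024*(-1/109153) = -56181*(-1/476) + 31024/109153 = 56181/476 + 31024/109153 = 6147092117/51956828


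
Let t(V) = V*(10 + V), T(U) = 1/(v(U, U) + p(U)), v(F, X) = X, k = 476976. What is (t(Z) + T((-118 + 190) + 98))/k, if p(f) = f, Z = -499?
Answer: 82963741/162171840 ≈ 0.51158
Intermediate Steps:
T(U) = 1/(2*U) (T(U) = 1/(U + U) = 1/(2*U))
(t(Z) + T((-118 + 190) + 98))/k = (-499*(10 - 499) + 1/(2*((-118 + 190) + 98)))/476976 = (-499*(-489) + 1/(2*(72 + 98)))*(1/476976) = (244011 + (½)/170)*(1/476976) = (244011 + (½)*(1/170))*(1/476976) = (244011 + 1/340)*(1/476976) = (82963741/340)*(1/476976) = 82963741/162171840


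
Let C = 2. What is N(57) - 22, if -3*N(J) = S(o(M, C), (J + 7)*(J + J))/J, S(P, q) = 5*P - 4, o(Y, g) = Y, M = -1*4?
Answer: -1246/57 ≈ -21.860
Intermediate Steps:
M = -4
S(P, q) = -4 + 5*P
N(J) = 8/J (N(J) = -(-4 + 5*(-4))/(3*J) = -(-4 - 20)/(3*J) = -(-8)/J = 8/J)
N(57) - 22 = 8/57 - 22 = -1246/57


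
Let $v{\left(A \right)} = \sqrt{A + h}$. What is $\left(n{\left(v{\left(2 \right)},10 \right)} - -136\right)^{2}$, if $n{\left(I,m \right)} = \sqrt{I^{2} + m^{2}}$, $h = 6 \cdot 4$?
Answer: $18622 + 816 \sqrt{14} \approx 21675.0$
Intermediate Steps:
$h = 24$
$v{\left(A \right)} = \sqrt{24 + A}$ ($v{\left(A \right)} = \sqrt{A + 24} = \sqrt{24 + A}$)
$\left(n{\left(v{\left(2 \right)},10 \right)} - -136\right)^{2} = \left(\sqrt{\left(\sqrt{24 + 2}\right)^{2} + 10^{2}} - -136\right)^{2} = \left(\sqrt{\left(\sqrt{26}\right)^{2} + 100} + 136\right)^{2} = \left(\sqrt{26 + 100} + 136\right)^{2} = \left(\sqrt{126} + 136\right)^{2} = \left(3 \sqrt{14} + 136\right)^{2} = \left(136 + 3 \sqrt{14}\right)^{2}$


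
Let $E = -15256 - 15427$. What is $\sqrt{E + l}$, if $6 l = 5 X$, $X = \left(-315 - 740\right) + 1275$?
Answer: $\frac{i \sqrt{274497}}{3} \approx 174.64 i$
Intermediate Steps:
$X = 220$ ($X = \left(-315 - 740\right) + 1275 = -1055 + 1275 = 220$)
$E = -30683$
$l = \frac{550}{3}$ ($l = \frac{5 \cdot 220}{6} = \frac{1}{6} \cdot 1100 = \frac{550}{3} \approx 183.33$)
$\sqrt{E + l} = \sqrt{-30683 + \frac{550}{3}} = \sqrt{- \frac{91499}{3}} = \frac{i \sqrt{274497}}{3}$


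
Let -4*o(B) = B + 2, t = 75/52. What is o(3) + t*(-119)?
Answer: -4495/26 ≈ -172.88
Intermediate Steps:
t = 75/52 (t = 75*(1/52) = 75/52 ≈ 1.4423)
o(B) = -½ - B/4 (o(B) = -(B + 2)/4 = -(2 + B)/4 = -½ - B/4)
o(3) + t*(-119) = (-½ - ¼*3) + (75/52)*(-119) = (-½ - ¾) - 8925/52 = -5/4 - 8925/52 = -4495/26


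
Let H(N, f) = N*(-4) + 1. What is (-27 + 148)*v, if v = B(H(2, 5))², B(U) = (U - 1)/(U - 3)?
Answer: 1936/25 ≈ 77.440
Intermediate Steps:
H(N, f) = 1 - 4*N (H(N, f) = -4*N + 1 = 1 - 4*N)
B(U) = (-1 + U)/(-3 + U)
v = 16/25 (v = ((-1 + (1 - 4*2))/(-3 + (1 - 4*2)))² = ((-1 + (1 - 8))/(-3 + (1 - 8)))² = ((-1 - 7)/(-3 - 7))² = (-8/(-10))² = (-⅒*(-8))² = (⅘)² = 16/25 ≈ 0.64000)
(-27 + 148)*v = (-27 + 148)*(16/25) = 121*(16/25) = 1936/25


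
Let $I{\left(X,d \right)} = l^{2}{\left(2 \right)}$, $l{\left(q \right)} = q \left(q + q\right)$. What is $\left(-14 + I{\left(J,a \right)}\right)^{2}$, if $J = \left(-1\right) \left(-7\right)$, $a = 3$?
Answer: $2500$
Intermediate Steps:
$J = 7$
$l{\left(q \right)} = 2 q^{2}$ ($l{\left(q \right)} = q 2 q = 2 q^{2}$)
$I{\left(X,d \right)} = 64$ ($I{\left(X,d \right)} = \left(2 \cdot 2^{2}\right)^{2} = \left(2 \cdot 4\right)^{2} = 8^{2} = 64$)
$\left(-14 + I{\left(J,a \right)}\right)^{2} = \left(-14 + 64\right)^{2} = 50^{2} = 2500$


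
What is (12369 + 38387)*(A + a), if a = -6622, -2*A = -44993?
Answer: 805726122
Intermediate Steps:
A = 44993/2 (A = -½*(-44993) = 44993/2 ≈ 22497.)
(12369 + 38387)*(A + a) = (12369 + 38387)*(44993/2 - 6622) = 50756*(31749/2) = 805726122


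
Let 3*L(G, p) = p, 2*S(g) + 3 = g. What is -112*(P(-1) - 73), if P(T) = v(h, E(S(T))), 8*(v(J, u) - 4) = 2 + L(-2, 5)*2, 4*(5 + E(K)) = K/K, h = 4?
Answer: 22960/3 ≈ 7653.3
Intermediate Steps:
S(g) = -3/2 + g/2
E(K) = -19/4 (E(K) = -5 + (K/K)/4 = -5 + (1/4)*1 = -5 + 1/4 = -19/4)
L(G, p) = p/3
v(J, u) = 14/3 (v(J, u) = 4 + (2 + ((1/3)*5)*2)/8 = 4 + (2 + (5/3)*2)/8 = 4 + (2 + 10/3)/8 = 4 + (1/8)*(16/3) = 4 + 2/3 = 14/3)
P(T) = 14/3
-112*(P(-1) - 73) = -112*(14/3 - 73) = -112*(-205/3) = 22960/3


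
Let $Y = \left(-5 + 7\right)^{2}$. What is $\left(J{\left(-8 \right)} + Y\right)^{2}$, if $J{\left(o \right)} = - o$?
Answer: $144$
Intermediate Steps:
$Y = 4$ ($Y = 2^{2} = 4$)
$\left(J{\left(-8 \right)} + Y\right)^{2} = \left(\left(-1\right) \left(-8\right) + 4\right)^{2} = \left(8 + 4\right)^{2} = 12^{2} = 144$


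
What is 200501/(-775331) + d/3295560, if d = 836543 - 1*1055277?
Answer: -415177163257/1277574915180 ≈ -0.32497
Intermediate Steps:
d = -218734 (d = 836543 - 1055277 = -218734)
200501/(-775331) + d/3295560 = 200501/(-775331) - 218734/3295560 = 200501*(-1/775331) - 218734*1/3295560 = -200501/775331 - 109367/1647780 = -415177163257/1277574915180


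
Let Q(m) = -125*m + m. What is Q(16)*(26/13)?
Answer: -3968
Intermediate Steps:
Q(m) = -124*m
Q(16)*(26/13) = (-124*16)*(26/13) = -51584/13 = -1984*2 = -3968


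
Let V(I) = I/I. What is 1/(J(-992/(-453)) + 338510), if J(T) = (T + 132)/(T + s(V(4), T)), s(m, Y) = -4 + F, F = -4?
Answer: 94/31817769 ≈ 2.9543e-6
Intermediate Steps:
V(I) = 1
s(m, Y) = -8 (s(m, Y) = -4 - 4 = -8)
J(T) = (132 + T)/(-8 + T) (J(T) = (T + 132)/(T - 8) = (132 + T)/(-8 + T))
1/(J(-992/(-453)) + 338510) = 1/((132 - 992/(-453))/(-8 - 992/(-453)) + 338510) = 1/((132 - 992*(-1/453))/(-8 - 992*(-1/453)) + 338510) = 1/((132 + 992/453)/(-8 + 992/453) + 338510) = 1/((60788/453)/(-2632/453) + 338510) = 1/(-453/2632*60788/453 + 338510) = 1/(-2171/94 + 338510) = 1/(31817769/94) = 94/31817769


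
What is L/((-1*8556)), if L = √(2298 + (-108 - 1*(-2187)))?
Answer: -√4377/8556 ≈ -0.0077325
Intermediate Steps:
L = √4377 (L = √(2298 + (-108 + 2187)) = √(2298 + 2079) = √4377 ≈ 66.159)
L/((-1*8556)) = √4377/((-1*8556)) = √4377/(-8556) = √4377*(-1/8556) = -√4377/8556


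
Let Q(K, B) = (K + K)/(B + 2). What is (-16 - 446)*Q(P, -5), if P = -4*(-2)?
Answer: 2464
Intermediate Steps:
P = 8
Q(K, B) = 2*K/(2 + B) (Q(K, B) = (2*K)/(2 + B) = 2*K/(2 + B))
(-16 - 446)*Q(P, -5) = (-16 - 446)*(2*8/(2 - 5)) = -924*8/(-3) = -924*8*(-1)/3 = -462*(-16/3) = 2464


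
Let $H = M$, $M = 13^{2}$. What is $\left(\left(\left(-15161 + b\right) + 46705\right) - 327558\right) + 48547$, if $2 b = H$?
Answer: $- \frac{494765}{2} \approx -2.4738 \cdot 10^{5}$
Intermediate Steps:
$M = 169$
$H = 169$
$b = \frac{169}{2}$ ($b = \frac{1}{2} \cdot 169 = \frac{169}{2} \approx 84.5$)
$\left(\left(\left(-15161 + b\right) + 46705\right) - 327558\right) + 48547 = \left(\left(\left(-15161 + \frac{169}{2}\right) + 46705\right) - 327558\right) + 48547 = \left(\left(- \frac{30153}{2} + 46705\right) - 327558\right) + 48547 = \left(\frac{63257}{2} - 327558\right) + 48547 = - \frac{591859}{2} + 48547 = - \frac{494765}{2}$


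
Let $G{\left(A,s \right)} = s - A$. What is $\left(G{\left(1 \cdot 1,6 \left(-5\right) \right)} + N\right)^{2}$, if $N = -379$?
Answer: $168100$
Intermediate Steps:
$\left(G{\left(1 \cdot 1,6 \left(-5\right) \right)} + N\right)^{2} = \left(\left(6 \left(-5\right) - 1 \cdot 1\right) - 379\right)^{2} = \left(\left(-30 - 1\right) - 379\right)^{2} = \left(-31 - 379\right)^{2} = \left(-410\right)^{2} = 168100$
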